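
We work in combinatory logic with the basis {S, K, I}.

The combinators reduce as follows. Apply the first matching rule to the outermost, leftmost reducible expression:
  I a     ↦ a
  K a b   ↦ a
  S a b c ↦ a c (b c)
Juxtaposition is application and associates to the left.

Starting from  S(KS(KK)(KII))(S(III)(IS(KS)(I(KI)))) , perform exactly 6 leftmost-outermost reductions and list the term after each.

Answer: after 6 steps: S(SI)(SI(S(KS)(KI)))

Working:
  start: S(KS(KK)(KII))(S(III)(IS(KS)(I(KI))))
  →1  S(S(KII))(S(III)(IS(KS)(I(KI))))
  →2  S(SI)(S(III)(IS(KS)(I(KI))))
  →3  S(SI)(S(II)(IS(KS)(I(KI))))
  →4  S(SI)(SI(IS(KS)(I(KI))))
  →5  S(SI)(SI(S(KS)(I(KI))))
  →6  S(SI)(SI(S(KS)(KI)))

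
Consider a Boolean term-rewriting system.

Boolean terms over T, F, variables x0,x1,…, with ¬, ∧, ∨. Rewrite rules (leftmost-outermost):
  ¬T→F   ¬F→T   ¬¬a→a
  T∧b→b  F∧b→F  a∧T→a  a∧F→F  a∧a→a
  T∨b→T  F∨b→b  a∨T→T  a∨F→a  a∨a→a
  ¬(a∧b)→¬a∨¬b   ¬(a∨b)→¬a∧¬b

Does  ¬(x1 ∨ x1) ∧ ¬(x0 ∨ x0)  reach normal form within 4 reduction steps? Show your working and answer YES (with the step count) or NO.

Answer: YES — reaches normal form ¬x1 ∧ ¬x0 in 4 ≤ 4 steps

Working:
  start: ¬(x1 ∨ x1) ∧ ¬(x0 ∨ x0)
  →1  (¬x1 ∧ ¬x1) ∧ ¬(x0 ∨ x0)
  →2  ¬x1 ∧ ¬(x0 ∨ x0)
  →3  ¬x1 ∧ (¬x0 ∧ ¬x0)
  →4  ¬x1 ∧ ¬x0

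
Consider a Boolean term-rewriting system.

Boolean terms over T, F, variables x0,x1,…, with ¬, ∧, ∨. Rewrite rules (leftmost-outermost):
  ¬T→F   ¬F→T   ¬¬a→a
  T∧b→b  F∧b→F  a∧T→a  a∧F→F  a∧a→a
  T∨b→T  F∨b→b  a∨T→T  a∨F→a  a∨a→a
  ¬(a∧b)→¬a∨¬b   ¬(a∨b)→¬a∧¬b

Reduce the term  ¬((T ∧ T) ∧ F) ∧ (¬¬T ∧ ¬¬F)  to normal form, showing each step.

Answer: normal form = F  (in 10 steps)

Derivation:
  start: ¬((T ∧ T) ∧ F) ∧ (¬¬T ∧ ¬¬F)
  →1  (¬(T ∧ T) ∨ ¬F) ∧ (¬¬T ∧ ¬¬F)
  →2  ((¬T ∨ ¬T) ∨ ¬F) ∧ (¬¬T ∧ ¬¬F)
  →3  (¬T ∨ ¬F) ∧ (¬¬T ∧ ¬¬F)
  →4  (F ∨ ¬F) ∧ (¬¬T ∧ ¬¬F)
  →5  ¬F ∧ (¬¬T ∧ ¬¬F)
  →6  T ∧ (¬¬T ∧ ¬¬F)
  →7  ¬¬T ∧ ¬¬F
  →8  T ∧ ¬¬F
  →9  ¬¬F
  →10  F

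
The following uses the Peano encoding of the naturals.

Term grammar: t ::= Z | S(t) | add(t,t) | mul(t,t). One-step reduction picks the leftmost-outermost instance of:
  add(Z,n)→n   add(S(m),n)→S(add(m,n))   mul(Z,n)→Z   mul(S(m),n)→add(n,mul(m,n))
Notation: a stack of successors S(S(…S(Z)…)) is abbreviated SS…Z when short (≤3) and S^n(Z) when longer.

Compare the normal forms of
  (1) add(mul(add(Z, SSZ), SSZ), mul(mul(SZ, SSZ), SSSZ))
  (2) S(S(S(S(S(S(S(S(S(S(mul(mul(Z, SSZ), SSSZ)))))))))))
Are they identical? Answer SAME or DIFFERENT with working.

Answer: SAME — A ⇓ S^10(Z), B ⇓ S^10(Z)

Reduction:
Term A:
  start: add(mul(add(Z, SSZ), SSZ), mul(mul(SZ, SSZ), SSSZ))
  [1] add(mul(SSZ, SSZ), mul(mul(SZ, SSZ), SSSZ))
  [2] add(add(SSZ, mul(SZ, SSZ)), mul(mul(SZ, SSZ), SSSZ))
  [3] add(S(add(SZ, mul(SZ, SSZ))), mul(mul(SZ, SSZ), SSSZ))
  [4] S(add(add(SZ, mul(SZ, SSZ)), mul(mul(SZ, SSZ), SSSZ)))
  [5] S(add(S(add(Z, mul(SZ, SSZ))), mul(mul(SZ, SSZ), SSSZ)))
  [6] S(S(add(add(Z, mul(SZ, SSZ)), mul(mul(SZ, SSZ), SSSZ))))
  [7] S(S(add(mul(SZ, SSZ), mul(mul(SZ, SSZ), SSSZ))))
  [8] S(S(add(add(SSZ, mul(Z, SSZ)), mul(mul(SZ, SSZ), SSSZ))))
  [9] S(S(add(S(add(SZ, mul(Z, SSZ))), mul(mul(SZ, SSZ), SSSZ))))
  [10] S(S(S(add(add(SZ, mul(Z, SSZ)), mul(mul(SZ, SSZ), SSSZ)))))
  [11] S(S(S(add(S(add(Z, mul(Z, SSZ))), mul(mul(SZ, SSZ), SSSZ)))))
  [12] S(S(S(S(add(add(Z, mul(Z, SSZ)), mul(mul(SZ, SSZ), SSSZ))))))
  [13] S(S(S(S(add(mul(Z, SSZ), mul(mul(SZ, SSZ), SSSZ))))))
  [14] S(S(S(S(add(Z, mul(mul(SZ, SSZ), SSSZ))))))
  [15] S(S(S(S(mul(mul(SZ, SSZ), SSSZ)))))
  [16] S(S(S(S(mul(add(SSZ, mul(Z, SSZ)), SSSZ)))))
  [17] S(S(S(S(mul(S(add(SZ, mul(Z, SSZ))), SSSZ)))))
  [18] S(S(S(S(add(SSSZ, mul(add(SZ, mul(Z, SSZ)), SSSZ))))))
  [19] S(S(S(S(S(add(SSZ, mul(add(SZ, mul(Z, SSZ)), SSSZ)))))))
  [20] S(S(S(S(S(S(add(SZ, mul(add(SZ, mul(Z, SSZ)), SSSZ))))))))
  [21] S(S(S(S(S(S(S(add(Z, mul(add(SZ, mul(Z, SSZ)), SSSZ)))))))))
  [22] S(S(S(S(S(S(S(mul(add(SZ, mul(Z, SSZ)), SSSZ))))))))
  [23] S(S(S(S(S(S(S(mul(S(add(Z, mul(Z, SSZ))), SSSZ))))))))
  [24] S(S(S(S(S(S(S(add(SSSZ, mul(add(Z, mul(Z, SSZ)), SSSZ)))))))))
  [25] S(S(S(S(S(S(S(S(add(SSZ, mul(add(Z, mul(Z, SSZ)), SSSZ))))))))))
  [26] S(S(S(S(S(S(S(S(S(add(SZ, mul(add(Z, mul(Z, SSZ)), SSSZ)))))))))))
  [27] S(S(S(S(S(S(S(S(S(S(add(Z, mul(add(Z, mul(Z, SSZ)), SSSZ))))))))))))
  [28] S(S(S(S(S(S(S(S(S(S(mul(add(Z, mul(Z, SSZ)), SSSZ)))))))))))
  [29] S(S(S(S(S(S(S(S(S(S(mul(mul(Z, SSZ), SSSZ)))))))))))
  [30] S(S(S(S(S(S(S(S(S(S(mul(Z, SSSZ)))))))))))
  [31] S^10(Z)

Term B:
  start: S(S(S(S(S(S(S(S(S(S(mul(mul(Z, SSZ), SSSZ)))))))))))
  [1] S(S(S(S(S(S(S(S(S(S(mul(Z, SSSZ)))))))))))
  [2] S^10(Z)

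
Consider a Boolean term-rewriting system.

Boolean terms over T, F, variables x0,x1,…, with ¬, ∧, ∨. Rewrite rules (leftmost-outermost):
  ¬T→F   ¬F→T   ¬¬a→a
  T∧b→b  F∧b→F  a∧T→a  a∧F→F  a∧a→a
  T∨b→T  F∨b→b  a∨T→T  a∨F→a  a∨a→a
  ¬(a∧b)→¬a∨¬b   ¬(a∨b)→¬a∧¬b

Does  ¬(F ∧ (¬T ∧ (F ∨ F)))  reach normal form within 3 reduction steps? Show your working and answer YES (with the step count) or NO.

Answer: YES — reaches normal form T in 3 ≤ 3 steps

Reduction:
  start: ¬(F ∧ (¬T ∧ (F ∨ F)))
  [1] ¬F ∨ ¬(¬T ∧ (F ∨ F))
  [2] T ∨ ¬(¬T ∧ (F ∨ F))
  [3] T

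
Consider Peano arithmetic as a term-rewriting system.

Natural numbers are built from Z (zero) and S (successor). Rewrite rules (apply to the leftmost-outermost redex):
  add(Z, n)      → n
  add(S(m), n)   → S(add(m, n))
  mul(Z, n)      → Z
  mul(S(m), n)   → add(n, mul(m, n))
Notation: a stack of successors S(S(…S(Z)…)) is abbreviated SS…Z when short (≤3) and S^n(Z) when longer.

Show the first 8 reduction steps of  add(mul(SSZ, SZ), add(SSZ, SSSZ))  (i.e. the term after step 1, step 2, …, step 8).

Answer: after 8 steps: S(S(add(mul(Z, SZ), add(SSZ, SSSZ))))

Reduction:
  start: add(mul(SSZ, SZ), add(SSZ, SSSZ))
  →1  add(add(SZ, mul(SZ, SZ)), add(SSZ, SSSZ))
  →2  add(S(add(Z, mul(SZ, SZ))), add(SSZ, SSSZ))
  →3  S(add(add(Z, mul(SZ, SZ)), add(SSZ, SSSZ)))
  →4  S(add(mul(SZ, SZ), add(SSZ, SSSZ)))
  →5  S(add(add(SZ, mul(Z, SZ)), add(SSZ, SSSZ)))
  →6  S(add(S(add(Z, mul(Z, SZ))), add(SSZ, SSSZ)))
  →7  S(S(add(add(Z, mul(Z, SZ)), add(SSZ, SSSZ))))
  →8  S(S(add(mul(Z, SZ), add(SSZ, SSSZ))))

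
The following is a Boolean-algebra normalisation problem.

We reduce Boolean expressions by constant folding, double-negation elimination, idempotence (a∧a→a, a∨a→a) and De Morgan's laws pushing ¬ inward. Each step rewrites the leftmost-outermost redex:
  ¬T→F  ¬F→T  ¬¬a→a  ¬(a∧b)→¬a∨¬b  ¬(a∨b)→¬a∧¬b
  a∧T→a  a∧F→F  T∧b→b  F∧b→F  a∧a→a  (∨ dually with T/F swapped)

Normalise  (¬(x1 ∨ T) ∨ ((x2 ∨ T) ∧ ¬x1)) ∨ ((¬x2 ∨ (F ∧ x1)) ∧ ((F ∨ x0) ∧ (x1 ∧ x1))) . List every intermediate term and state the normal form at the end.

  start: (¬(x1 ∨ T) ∨ ((x2 ∨ T) ∧ ¬x1)) ∨ ((¬x2 ∨ (F ∧ x1)) ∧ ((F ∨ x0) ∧ (x1 ∧ x1)))
  →1  ((¬x1 ∧ ¬T) ∨ ((x2 ∨ T) ∧ ¬x1)) ∨ ((¬x2 ∨ (F ∧ x1)) ∧ ((F ∨ x0) ∧ (x1 ∧ x1)))
  →2  ((¬x1 ∧ F) ∨ ((x2 ∨ T) ∧ ¬x1)) ∨ ((¬x2 ∨ (F ∧ x1)) ∧ ((F ∨ x0) ∧ (x1 ∧ x1)))
  →3  (F ∨ ((x2 ∨ T) ∧ ¬x1)) ∨ ((¬x2 ∨ (F ∧ x1)) ∧ ((F ∨ x0) ∧ (x1 ∧ x1)))
  →4  ((x2 ∨ T) ∧ ¬x1) ∨ ((¬x2 ∨ (F ∧ x1)) ∧ ((F ∨ x0) ∧ (x1 ∧ x1)))
  →5  (T ∧ ¬x1) ∨ ((¬x2 ∨ (F ∧ x1)) ∧ ((F ∨ x0) ∧ (x1 ∧ x1)))
  →6  ¬x1 ∨ ((¬x2 ∨ (F ∧ x1)) ∧ ((F ∨ x0) ∧ (x1 ∧ x1)))
  →7  ¬x1 ∨ ((¬x2 ∨ F) ∧ ((F ∨ x0) ∧ (x1 ∧ x1)))
  →8  ¬x1 ∨ (¬x2 ∧ ((F ∨ x0) ∧ (x1 ∧ x1)))
  →9  ¬x1 ∨ (¬x2 ∧ (x0 ∧ (x1 ∧ x1)))
  →10  ¬x1 ∨ (¬x2 ∧ (x0 ∧ x1))

Answer: normal form = ¬x1 ∨ (¬x2 ∧ (x0 ∧ x1))  (in 10 steps)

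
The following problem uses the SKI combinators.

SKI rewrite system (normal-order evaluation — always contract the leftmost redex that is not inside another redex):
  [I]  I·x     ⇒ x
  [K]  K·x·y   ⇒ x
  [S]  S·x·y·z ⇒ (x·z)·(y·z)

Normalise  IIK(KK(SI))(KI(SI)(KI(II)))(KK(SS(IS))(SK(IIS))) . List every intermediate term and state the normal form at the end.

  start: IIK(KK(SI))(KI(SI)(KI(II)))(KK(SS(IS))(SK(IIS)))
  [1] IK(KK(SI))(KI(SI)(KI(II)))(KK(SS(IS))(SK(IIS)))
  [2] K(KK(SI))(KI(SI)(KI(II)))(KK(SS(IS))(SK(IIS)))
  [3] KK(SI)(KK(SS(IS))(SK(IIS)))
  [4] K(KK(SS(IS))(SK(IIS)))
  [5] K(K(SK(IIS)))
  [6] K(K(SK(IS)))
  [7] K(K(SKS))

Answer: normal form = K(K(SKS))  (in 7 steps)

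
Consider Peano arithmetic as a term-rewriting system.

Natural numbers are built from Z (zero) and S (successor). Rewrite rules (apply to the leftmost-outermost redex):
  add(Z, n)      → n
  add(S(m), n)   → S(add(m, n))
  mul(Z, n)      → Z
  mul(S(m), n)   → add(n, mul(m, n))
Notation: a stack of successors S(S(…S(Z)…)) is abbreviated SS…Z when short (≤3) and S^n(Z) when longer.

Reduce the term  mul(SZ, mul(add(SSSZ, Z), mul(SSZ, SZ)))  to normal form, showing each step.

  start: mul(SZ, mul(add(SSSZ, Z), mul(SSZ, SZ)))
  step 1: add(mul(add(SSSZ, Z), mul(SSZ, SZ)), mul(Z, mul(add(SSSZ, Z), mul(SSZ, SZ))))
  step 2: add(mul(S(add(SSZ, Z)), mul(SSZ, SZ)), mul(Z, mul(add(SSSZ, Z), mul(SSZ, SZ))))
  step 3: add(add(mul(SSZ, SZ), mul(add(SSZ, Z), mul(SSZ, SZ))), mul(Z, mul(add(SSSZ, Z), mul(SSZ, SZ))))
  step 4: add(add(add(SZ, mul(SZ, SZ)), mul(add(SSZ, Z), mul(SSZ, SZ))), mul(Z, mul(add(SSSZ, Z), mul(SSZ, SZ))))
  step 5: add(add(S(add(Z, mul(SZ, SZ))), mul(add(SSZ, Z), mul(SSZ, SZ))), mul(Z, mul(add(SSSZ, Z), mul(SSZ, SZ))))
  step 6: add(S(add(add(Z, mul(SZ, SZ)), mul(add(SSZ, Z), mul(SSZ, SZ)))), mul(Z, mul(add(SSSZ, Z), mul(SSZ, SZ))))
  step 7: S(add(add(add(Z, mul(SZ, SZ)), mul(add(SSZ, Z), mul(SSZ, SZ))), mul(Z, mul(add(SSSZ, Z), mul(SSZ, SZ)))))
  step 8: S(add(add(mul(SZ, SZ), mul(add(SSZ, Z), mul(SSZ, SZ))), mul(Z, mul(add(SSSZ, Z), mul(SSZ, SZ)))))
  step 9: S(add(add(add(SZ, mul(Z, SZ)), mul(add(SSZ, Z), mul(SSZ, SZ))), mul(Z, mul(add(SSSZ, Z), mul(SSZ, SZ)))))
  step 10: S(add(add(S(add(Z, mul(Z, SZ))), mul(add(SSZ, Z), mul(SSZ, SZ))), mul(Z, mul(add(SSSZ, Z), mul(SSZ, SZ)))))
  step 11: S(add(S(add(add(Z, mul(Z, SZ)), mul(add(SSZ, Z), mul(SSZ, SZ)))), mul(Z, mul(add(SSSZ, Z), mul(SSZ, SZ)))))
  step 12: S(S(add(add(add(Z, mul(Z, SZ)), mul(add(SSZ, Z), mul(SSZ, SZ))), mul(Z, mul(add(SSSZ, Z), mul(SSZ, SZ))))))
  step 13: S(S(add(add(mul(Z, SZ), mul(add(SSZ, Z), mul(SSZ, SZ))), mul(Z, mul(add(SSSZ, Z), mul(SSZ, SZ))))))
  step 14: S(S(add(add(Z, mul(add(SSZ, Z), mul(SSZ, SZ))), mul(Z, mul(add(SSSZ, Z), mul(SSZ, SZ))))))
  step 15: S(S(add(mul(add(SSZ, Z), mul(SSZ, SZ)), mul(Z, mul(add(SSSZ, Z), mul(SSZ, SZ))))))
  step 16: S(S(add(mul(S(add(SZ, Z)), mul(SSZ, SZ)), mul(Z, mul(add(SSSZ, Z), mul(SSZ, SZ))))))
  step 17: S(S(add(add(mul(SSZ, SZ), mul(add(SZ, Z), mul(SSZ, SZ))), mul(Z, mul(add(SSSZ, Z), mul(SSZ, SZ))))))
  step 18: S(S(add(add(add(SZ, mul(SZ, SZ)), mul(add(SZ, Z), mul(SSZ, SZ))), mul(Z, mul(add(SSSZ, Z), mul(SSZ, SZ))))))
  step 19: S(S(add(add(S(add(Z, mul(SZ, SZ))), mul(add(SZ, Z), mul(SSZ, SZ))), mul(Z, mul(add(SSSZ, Z), mul(SSZ, SZ))))))
  step 20: S(S(add(S(add(add(Z, mul(SZ, SZ)), mul(add(SZ, Z), mul(SSZ, SZ)))), mul(Z, mul(add(SSSZ, Z), mul(SSZ, SZ))))))
  step 21: S(S(S(add(add(add(Z, mul(SZ, SZ)), mul(add(SZ, Z), mul(SSZ, SZ))), mul(Z, mul(add(SSSZ, Z), mul(SSZ, SZ)))))))
  step 22: S(S(S(add(add(mul(SZ, SZ), mul(add(SZ, Z), mul(SSZ, SZ))), mul(Z, mul(add(SSSZ, Z), mul(SSZ, SZ)))))))
  step 23: S(S(S(add(add(add(SZ, mul(Z, SZ)), mul(add(SZ, Z), mul(SSZ, SZ))), mul(Z, mul(add(SSSZ, Z), mul(SSZ, SZ)))))))
  step 24: S(S(S(add(add(S(add(Z, mul(Z, SZ))), mul(add(SZ, Z), mul(SSZ, SZ))), mul(Z, mul(add(SSSZ, Z), mul(SSZ, SZ)))))))
  step 25: S(S(S(add(S(add(add(Z, mul(Z, SZ)), mul(add(SZ, Z), mul(SSZ, SZ)))), mul(Z, mul(add(SSSZ, Z), mul(SSZ, SZ)))))))
  step 26: S(S(S(S(add(add(add(Z, mul(Z, SZ)), mul(add(SZ, Z), mul(SSZ, SZ))), mul(Z, mul(add(SSSZ, Z), mul(SSZ, SZ))))))))
  step 27: S(S(S(S(add(add(mul(Z, SZ), mul(add(SZ, Z), mul(SSZ, SZ))), mul(Z, mul(add(SSSZ, Z), mul(SSZ, SZ))))))))
  step 28: S(S(S(S(add(add(Z, mul(add(SZ, Z), mul(SSZ, SZ))), mul(Z, mul(add(SSSZ, Z), mul(SSZ, SZ))))))))
  step 29: S(S(S(S(add(mul(add(SZ, Z), mul(SSZ, SZ)), mul(Z, mul(add(SSSZ, Z), mul(SSZ, SZ))))))))
  step 30: S(S(S(S(add(mul(S(add(Z, Z)), mul(SSZ, SZ)), mul(Z, mul(add(SSSZ, Z), mul(SSZ, SZ))))))))
  step 31: S(S(S(S(add(add(mul(SSZ, SZ), mul(add(Z, Z), mul(SSZ, SZ))), mul(Z, mul(add(SSSZ, Z), mul(SSZ, SZ))))))))
  step 32: S(S(S(S(add(add(add(SZ, mul(SZ, SZ)), mul(add(Z, Z), mul(SSZ, SZ))), mul(Z, mul(add(SSSZ, Z), mul(SSZ, SZ))))))))
  step 33: S(S(S(S(add(add(S(add(Z, mul(SZ, SZ))), mul(add(Z, Z), mul(SSZ, SZ))), mul(Z, mul(add(SSSZ, Z), mul(SSZ, SZ))))))))
  step 34: S(S(S(S(add(S(add(add(Z, mul(SZ, SZ)), mul(add(Z, Z), mul(SSZ, SZ)))), mul(Z, mul(add(SSSZ, Z), mul(SSZ, SZ))))))))
  step 35: S(S(S(S(S(add(add(add(Z, mul(SZ, SZ)), mul(add(Z, Z), mul(SSZ, SZ))), mul(Z, mul(add(SSSZ, Z), mul(SSZ, SZ)))))))))
  step 36: S(S(S(S(S(add(add(mul(SZ, SZ), mul(add(Z, Z), mul(SSZ, SZ))), mul(Z, mul(add(SSSZ, Z), mul(SSZ, SZ)))))))))
  step 37: S(S(S(S(S(add(add(add(SZ, mul(Z, SZ)), mul(add(Z, Z), mul(SSZ, SZ))), mul(Z, mul(add(SSSZ, Z), mul(SSZ, SZ)))))))))
  step 38: S(S(S(S(S(add(add(S(add(Z, mul(Z, SZ))), mul(add(Z, Z), mul(SSZ, SZ))), mul(Z, mul(add(SSSZ, Z), mul(SSZ, SZ)))))))))
  step 39: S(S(S(S(S(add(S(add(add(Z, mul(Z, SZ)), mul(add(Z, Z), mul(SSZ, SZ)))), mul(Z, mul(add(SSSZ, Z), mul(SSZ, SZ)))))))))
  step 40: S(S(S(S(S(S(add(add(add(Z, mul(Z, SZ)), mul(add(Z, Z), mul(SSZ, SZ))), mul(Z, mul(add(SSSZ, Z), mul(SSZ, SZ))))))))))
  step 41: S(S(S(S(S(S(add(add(mul(Z, SZ), mul(add(Z, Z), mul(SSZ, SZ))), mul(Z, mul(add(SSSZ, Z), mul(SSZ, SZ))))))))))
  step 42: S(S(S(S(S(S(add(add(Z, mul(add(Z, Z), mul(SSZ, SZ))), mul(Z, mul(add(SSSZ, Z), mul(SSZ, SZ))))))))))
  step 43: S(S(S(S(S(S(add(mul(add(Z, Z), mul(SSZ, SZ)), mul(Z, mul(add(SSSZ, Z), mul(SSZ, SZ))))))))))
  step 44: S(S(S(S(S(S(add(mul(Z, mul(SSZ, SZ)), mul(Z, mul(add(SSSZ, Z), mul(SSZ, SZ))))))))))
  step 45: S(S(S(S(S(S(add(Z, mul(Z, mul(add(SSSZ, Z), mul(SSZ, SZ))))))))))
  step 46: S(S(S(S(S(S(mul(Z, mul(add(SSSZ, Z), mul(SSZ, SZ)))))))))
  step 47: S^6(Z)

Answer: normal form = S^6(Z)  (in 47 steps)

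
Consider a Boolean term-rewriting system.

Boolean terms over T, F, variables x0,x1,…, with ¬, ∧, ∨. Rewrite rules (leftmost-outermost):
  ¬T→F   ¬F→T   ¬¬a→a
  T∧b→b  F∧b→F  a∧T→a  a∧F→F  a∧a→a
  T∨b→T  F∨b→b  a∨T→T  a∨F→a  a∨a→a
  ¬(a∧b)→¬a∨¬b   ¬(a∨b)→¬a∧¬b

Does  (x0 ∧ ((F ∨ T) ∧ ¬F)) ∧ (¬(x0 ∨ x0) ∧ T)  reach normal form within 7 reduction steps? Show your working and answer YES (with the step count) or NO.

Answer: YES — reaches normal form x0 ∧ ¬x0 in 7 ≤ 7 steps

Derivation:
  start: (x0 ∧ ((F ∨ T) ∧ ¬F)) ∧ (¬(x0 ∨ x0) ∧ T)
  [1] (x0 ∧ (T ∧ ¬F)) ∧ (¬(x0 ∨ x0) ∧ T)
  [2] (x0 ∧ ¬F) ∧ (¬(x0 ∨ x0) ∧ T)
  [3] (x0 ∧ T) ∧ (¬(x0 ∨ x0) ∧ T)
  [4] x0 ∧ (¬(x0 ∨ x0) ∧ T)
  [5] x0 ∧ ¬(x0 ∨ x0)
  [6] x0 ∧ (¬x0 ∧ ¬x0)
  [7] x0 ∧ ¬x0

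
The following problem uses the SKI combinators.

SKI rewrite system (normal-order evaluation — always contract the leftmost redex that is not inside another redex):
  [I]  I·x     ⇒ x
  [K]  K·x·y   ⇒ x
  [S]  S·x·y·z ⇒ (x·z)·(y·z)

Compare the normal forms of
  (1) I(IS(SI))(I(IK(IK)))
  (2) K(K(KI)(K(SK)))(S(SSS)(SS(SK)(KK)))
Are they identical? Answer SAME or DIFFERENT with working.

Answer: DIFFERENT — A ⇓ S(SI)(KK), B ⇓ KI

Reduction:
Term A:
  start: I(IS(SI))(I(IK(IK)))
  [1] IS(SI)(I(IK(IK)))
  [2] S(SI)(I(IK(IK)))
  [3] S(SI)(IK(IK))
  [4] S(SI)(K(IK))
  [5] S(SI)(KK)

Term B:
  start: K(K(KI)(K(SK)))(S(SSS)(SS(SK)(KK)))
  [1] K(KI)(K(SK))
  [2] KI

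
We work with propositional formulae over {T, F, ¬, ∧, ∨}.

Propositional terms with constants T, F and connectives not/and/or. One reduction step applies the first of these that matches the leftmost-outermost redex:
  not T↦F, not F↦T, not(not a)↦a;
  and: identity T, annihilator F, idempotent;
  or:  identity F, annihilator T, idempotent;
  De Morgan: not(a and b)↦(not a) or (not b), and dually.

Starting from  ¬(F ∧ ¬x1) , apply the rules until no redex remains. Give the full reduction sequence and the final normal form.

  start: ¬(F ∧ ¬x1)
  step 1: ¬F ∨ ¬¬x1
  step 2: T ∨ ¬¬x1
  step 3: T

Answer: normal form = T  (in 3 steps)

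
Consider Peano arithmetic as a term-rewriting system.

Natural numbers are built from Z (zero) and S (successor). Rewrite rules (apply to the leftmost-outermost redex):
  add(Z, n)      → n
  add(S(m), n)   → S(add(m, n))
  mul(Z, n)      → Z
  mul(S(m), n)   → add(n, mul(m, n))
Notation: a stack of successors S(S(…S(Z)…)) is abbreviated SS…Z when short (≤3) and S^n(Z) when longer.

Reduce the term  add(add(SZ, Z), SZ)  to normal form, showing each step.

  start: add(add(SZ, Z), SZ)
  [1] add(S(add(Z, Z)), SZ)
  [2] S(add(add(Z, Z), SZ))
  [3] S(add(Z, SZ))
  [4] SSZ

Answer: normal form = SSZ  (in 4 steps)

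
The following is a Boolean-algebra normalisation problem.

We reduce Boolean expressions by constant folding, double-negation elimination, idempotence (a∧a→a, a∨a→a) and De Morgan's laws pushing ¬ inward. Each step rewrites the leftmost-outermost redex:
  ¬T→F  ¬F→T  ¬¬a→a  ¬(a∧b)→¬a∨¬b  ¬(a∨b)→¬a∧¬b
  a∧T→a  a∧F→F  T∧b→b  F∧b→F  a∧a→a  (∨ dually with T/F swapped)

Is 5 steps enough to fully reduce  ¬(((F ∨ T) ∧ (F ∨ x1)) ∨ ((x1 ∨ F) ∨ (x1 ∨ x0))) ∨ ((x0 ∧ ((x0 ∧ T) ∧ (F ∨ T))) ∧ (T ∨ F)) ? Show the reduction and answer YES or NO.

Answer: NO — after 5 steps the term is ((¬T ∨ ¬(F ∨ x1)) ∧ ¬((x1 ∨ F) ∨ (x1 ∨ x0))) ∨ ((x0 ∧ ((x0 ∧ T) ∧ (F ∨ T))) ∧ (T ∨ F)), not yet normal

Reduction:
  start: ¬(((F ∨ T) ∧ (F ∨ x1)) ∨ ((x1 ∨ F) ∨ (x1 ∨ x0))) ∨ ((x0 ∧ ((x0 ∧ T) ∧ (F ∨ T))) ∧ (T ∨ F))
  →1  (¬((F ∨ T) ∧ (F ∨ x1)) ∧ ¬((x1 ∨ F) ∨ (x1 ∨ x0))) ∨ ((x0 ∧ ((x0 ∧ T) ∧ (F ∨ T))) ∧ (T ∨ F))
  →2  ((¬(F ∨ T) ∨ ¬(F ∨ x1)) ∧ ¬((x1 ∨ F) ∨ (x1 ∨ x0))) ∨ ((x0 ∧ ((x0 ∧ T) ∧ (F ∨ T))) ∧ (T ∨ F))
  →3  (((¬F ∧ ¬T) ∨ ¬(F ∨ x1)) ∧ ¬((x1 ∨ F) ∨ (x1 ∨ x0))) ∨ ((x0 ∧ ((x0 ∧ T) ∧ (F ∨ T))) ∧ (T ∨ F))
  →4  (((T ∧ ¬T) ∨ ¬(F ∨ x1)) ∧ ¬((x1 ∨ F) ∨ (x1 ∨ x0))) ∨ ((x0 ∧ ((x0 ∧ T) ∧ (F ∨ T))) ∧ (T ∨ F))
  →5  ((¬T ∨ ¬(F ∨ x1)) ∧ ¬((x1 ∨ F) ∨ (x1 ∨ x0))) ∨ ((x0 ∧ ((x0 ∧ T) ∧ (F ∨ T))) ∧ (T ∨ F))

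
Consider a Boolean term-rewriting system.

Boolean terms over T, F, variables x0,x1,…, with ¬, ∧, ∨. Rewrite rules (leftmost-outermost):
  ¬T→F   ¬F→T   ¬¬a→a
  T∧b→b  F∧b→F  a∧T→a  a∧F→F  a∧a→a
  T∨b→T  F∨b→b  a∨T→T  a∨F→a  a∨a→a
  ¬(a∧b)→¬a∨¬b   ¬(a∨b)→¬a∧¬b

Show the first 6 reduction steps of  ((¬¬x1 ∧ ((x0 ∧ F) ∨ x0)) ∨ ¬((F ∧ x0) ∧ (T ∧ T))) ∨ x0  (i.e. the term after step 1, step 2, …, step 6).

Answer: after 6 steps: ((x1 ∧ x0) ∨ ((T ∨ ¬x0) ∨ ¬(T ∧ T))) ∨ x0

Derivation:
  start: ((¬¬x1 ∧ ((x0 ∧ F) ∨ x0)) ∨ ¬((F ∧ x0) ∧ (T ∧ T))) ∨ x0
  →1  ((x1 ∧ ((x0 ∧ F) ∨ x0)) ∨ ¬((F ∧ x0) ∧ (T ∧ T))) ∨ x0
  →2  ((x1 ∧ (F ∨ x0)) ∨ ¬((F ∧ x0) ∧ (T ∧ T))) ∨ x0
  →3  ((x1 ∧ x0) ∨ ¬((F ∧ x0) ∧ (T ∧ T))) ∨ x0
  →4  ((x1 ∧ x0) ∨ (¬(F ∧ x0) ∨ ¬(T ∧ T))) ∨ x0
  →5  ((x1 ∧ x0) ∨ ((¬F ∨ ¬x0) ∨ ¬(T ∧ T))) ∨ x0
  →6  ((x1 ∧ x0) ∨ ((T ∨ ¬x0) ∨ ¬(T ∧ T))) ∨ x0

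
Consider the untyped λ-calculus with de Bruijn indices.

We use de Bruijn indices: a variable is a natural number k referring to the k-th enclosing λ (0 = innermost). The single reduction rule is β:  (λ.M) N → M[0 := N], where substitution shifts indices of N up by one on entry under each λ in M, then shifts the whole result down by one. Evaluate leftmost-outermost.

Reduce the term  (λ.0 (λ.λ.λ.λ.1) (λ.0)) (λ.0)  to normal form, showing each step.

Answer: normal form = λ.λ.λ.1  (in 3 steps)

Reduction:
  start: (λ.0 (λ.λ.λ.λ.1) (λ.0)) (λ.0)
  step 1: (λ.0) (λ.λ.λ.λ.1) (λ.0)
  step 2: (λ.λ.λ.λ.1) (λ.0)
  step 3: λ.λ.λ.1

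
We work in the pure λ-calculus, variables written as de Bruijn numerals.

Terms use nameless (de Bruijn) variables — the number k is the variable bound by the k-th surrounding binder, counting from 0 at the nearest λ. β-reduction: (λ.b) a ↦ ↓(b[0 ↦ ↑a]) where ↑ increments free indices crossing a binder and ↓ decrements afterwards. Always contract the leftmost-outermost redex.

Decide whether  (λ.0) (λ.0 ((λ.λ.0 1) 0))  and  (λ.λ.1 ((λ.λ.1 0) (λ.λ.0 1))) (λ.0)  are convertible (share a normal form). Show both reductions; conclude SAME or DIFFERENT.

Term A:
  start: (λ.0) (λ.0 ((λ.λ.0 1) 0))
  →1  λ.0 ((λ.λ.0 1) 0)
  →2  λ.0 (λ.0 1)

Term B:
  start: (λ.λ.1 ((λ.λ.1 0) (λ.λ.0 1))) (λ.0)
  →1  λ.(λ.0) ((λ.λ.1 0) (λ.λ.0 1))
  →2  λ.(λ.λ.1 0) (λ.λ.0 1)
  →3  λ.λ.(λ.λ.0 1) 0
  →4  λ.λ.λ.0 1

Answer: DIFFERENT — A ⇓ λ.0 (λ.0 1), B ⇓ λ.λ.λ.0 1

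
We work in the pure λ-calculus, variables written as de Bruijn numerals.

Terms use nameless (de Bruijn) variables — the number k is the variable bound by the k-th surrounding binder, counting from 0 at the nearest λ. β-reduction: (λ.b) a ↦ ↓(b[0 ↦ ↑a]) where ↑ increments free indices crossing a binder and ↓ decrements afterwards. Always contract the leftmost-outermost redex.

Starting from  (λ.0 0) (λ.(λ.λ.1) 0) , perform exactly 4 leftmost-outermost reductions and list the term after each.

Answer: after 4 steps: λ.λ.λ.1

Reduction:
  start: (λ.0 0) (λ.(λ.λ.1) 0)
  step 1: (λ.(λ.λ.1) 0) (λ.(λ.λ.1) 0)
  step 2: (λ.λ.1) (λ.(λ.λ.1) 0)
  step 3: λ.λ.(λ.λ.1) 0
  step 4: λ.λ.λ.1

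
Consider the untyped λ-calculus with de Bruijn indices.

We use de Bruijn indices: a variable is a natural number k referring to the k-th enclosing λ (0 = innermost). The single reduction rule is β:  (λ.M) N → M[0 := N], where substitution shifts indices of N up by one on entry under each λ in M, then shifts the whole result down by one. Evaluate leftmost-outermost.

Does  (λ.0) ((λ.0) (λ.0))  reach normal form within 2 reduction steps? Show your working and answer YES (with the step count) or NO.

  start: (λ.0) ((λ.0) (λ.0))
  [1] (λ.0) (λ.0)
  [2] λ.0

Answer: YES — reaches normal form λ.0 in 2 ≤ 2 steps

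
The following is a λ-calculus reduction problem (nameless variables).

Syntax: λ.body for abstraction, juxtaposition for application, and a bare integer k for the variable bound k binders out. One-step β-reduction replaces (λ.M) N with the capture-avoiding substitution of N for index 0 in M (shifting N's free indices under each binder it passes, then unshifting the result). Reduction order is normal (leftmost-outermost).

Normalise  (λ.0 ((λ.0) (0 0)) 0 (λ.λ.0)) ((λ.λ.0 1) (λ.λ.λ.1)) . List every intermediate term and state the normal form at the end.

  start: (λ.0 ((λ.0) (0 0)) 0 (λ.λ.0)) ((λ.λ.0 1) (λ.λ.λ.1))
  →1  (λ.λ.0 1) (λ.λ.λ.1) ((λ.0) ((λ.λ.0 1) (λ.λ.λ.1) ((λ.λ.0 1) (λ.λ.λ.1)))) ((λ.λ.0 1) (λ.λ.λ.1)) (λ.λ.0)
  →2  (λ.0 (λ.λ.λ.1)) ((λ.0) ((λ.λ.0 1) (λ.λ.λ.1) ((λ.λ.0 1) (λ.λ.λ.1)))) ((λ.λ.0 1) (λ.λ.λ.1)) (λ.λ.0)
  →3  (λ.0) ((λ.λ.0 1) (λ.λ.λ.1) ((λ.λ.0 1) (λ.λ.λ.1))) (λ.λ.λ.1) ((λ.λ.0 1) (λ.λ.λ.1)) (λ.λ.0)
  →4  (λ.λ.0 1) (λ.λ.λ.1) ((λ.λ.0 1) (λ.λ.λ.1)) (λ.λ.λ.1) ((λ.λ.0 1) (λ.λ.λ.1)) (λ.λ.0)
  →5  (λ.0 (λ.λ.λ.1)) ((λ.λ.0 1) (λ.λ.λ.1)) (λ.λ.λ.1) ((λ.λ.0 1) (λ.λ.λ.1)) (λ.λ.0)
  →6  (λ.λ.0 1) (λ.λ.λ.1) (λ.λ.λ.1) (λ.λ.λ.1) ((λ.λ.0 1) (λ.λ.λ.1)) (λ.λ.0)
  →7  (λ.0 (λ.λ.λ.1)) (λ.λ.λ.1) (λ.λ.λ.1) ((λ.λ.0 1) (λ.λ.λ.1)) (λ.λ.0)
  →8  (λ.λ.λ.1) (λ.λ.λ.1) (λ.λ.λ.1) ((λ.λ.0 1) (λ.λ.λ.1)) (λ.λ.0)
  →9  (λ.λ.1) (λ.λ.λ.1) ((λ.λ.0 1) (λ.λ.λ.1)) (λ.λ.0)
  →10  (λ.λ.λ.λ.1) ((λ.λ.0 1) (λ.λ.λ.1)) (λ.λ.0)
  →11  (λ.λ.λ.1) (λ.λ.0)
  →12  λ.λ.1

Answer: normal form = λ.λ.1  (in 12 steps)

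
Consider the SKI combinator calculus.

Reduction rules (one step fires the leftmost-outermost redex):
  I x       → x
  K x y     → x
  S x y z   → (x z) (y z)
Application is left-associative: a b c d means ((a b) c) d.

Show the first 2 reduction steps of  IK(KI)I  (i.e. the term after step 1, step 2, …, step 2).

  start: IK(KI)I
  step 1: K(KI)I
  step 2: KI

Answer: after 2 steps: KI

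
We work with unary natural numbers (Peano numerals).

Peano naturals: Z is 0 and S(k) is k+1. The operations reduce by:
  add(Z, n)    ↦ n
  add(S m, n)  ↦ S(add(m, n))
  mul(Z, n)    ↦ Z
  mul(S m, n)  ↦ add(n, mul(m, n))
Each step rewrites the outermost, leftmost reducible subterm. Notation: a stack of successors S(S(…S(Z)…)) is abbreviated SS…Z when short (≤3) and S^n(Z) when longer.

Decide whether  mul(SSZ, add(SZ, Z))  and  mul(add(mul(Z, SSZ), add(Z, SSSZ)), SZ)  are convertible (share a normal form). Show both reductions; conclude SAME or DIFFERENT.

Term A:
  start: mul(SSZ, add(SZ, Z))
  →1  add(add(SZ, Z), mul(SZ, add(SZ, Z)))
  →2  add(S(add(Z, Z)), mul(SZ, add(SZ, Z)))
  →3  S(add(add(Z, Z), mul(SZ, add(SZ, Z))))
  →4  S(add(Z, mul(SZ, add(SZ, Z))))
  →5  S(mul(SZ, add(SZ, Z)))
  →6  S(add(add(SZ, Z), mul(Z, add(SZ, Z))))
  →7  S(add(S(add(Z, Z)), mul(Z, add(SZ, Z))))
  →8  S(S(add(add(Z, Z), mul(Z, add(SZ, Z)))))
  →9  S(S(add(Z, mul(Z, add(SZ, Z)))))
  →10  S(S(mul(Z, add(SZ, Z))))
  →11  SSZ

Term B:
  start: mul(add(mul(Z, SSZ), add(Z, SSSZ)), SZ)
  →1  mul(add(Z, add(Z, SSSZ)), SZ)
  →2  mul(add(Z, SSSZ), SZ)
  →3  mul(SSSZ, SZ)
  →4  add(SZ, mul(SSZ, SZ))
  →5  S(add(Z, mul(SSZ, SZ)))
  →6  S(mul(SSZ, SZ))
  →7  S(add(SZ, mul(SZ, SZ)))
  →8  S(S(add(Z, mul(SZ, SZ))))
  →9  S(S(mul(SZ, SZ)))
  →10  S(S(add(SZ, mul(Z, SZ))))
  →11  S(S(S(add(Z, mul(Z, SZ)))))
  →12  S(S(S(mul(Z, SZ))))
  →13  SSSZ

Answer: DIFFERENT — A ⇓ SSZ, B ⇓ SSSZ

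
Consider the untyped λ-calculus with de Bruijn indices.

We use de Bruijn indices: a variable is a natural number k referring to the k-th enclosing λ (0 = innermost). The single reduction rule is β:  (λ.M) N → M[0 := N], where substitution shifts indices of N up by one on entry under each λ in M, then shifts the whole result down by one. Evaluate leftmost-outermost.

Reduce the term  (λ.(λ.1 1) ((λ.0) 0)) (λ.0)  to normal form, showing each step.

  start: (λ.(λ.1 1) ((λ.0) 0)) (λ.0)
  step 1: (λ.(λ.0) (λ.0)) ((λ.0) (λ.0))
  step 2: (λ.0) (λ.0)
  step 3: λ.0

Answer: normal form = λ.0  (in 3 steps)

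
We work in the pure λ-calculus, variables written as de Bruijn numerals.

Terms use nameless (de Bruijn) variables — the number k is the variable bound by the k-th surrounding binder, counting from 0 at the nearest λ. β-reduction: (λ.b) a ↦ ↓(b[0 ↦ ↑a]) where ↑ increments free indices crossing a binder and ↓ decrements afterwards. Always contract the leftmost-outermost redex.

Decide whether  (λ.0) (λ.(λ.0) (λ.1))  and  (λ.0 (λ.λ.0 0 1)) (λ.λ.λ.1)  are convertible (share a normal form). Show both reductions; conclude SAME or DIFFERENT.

Term A:
  start: (λ.0) (λ.(λ.0) (λ.1))
  step 1: λ.(λ.0) (λ.1)
  step 2: λ.λ.1

Term B:
  start: (λ.0 (λ.λ.0 0 1)) (λ.λ.λ.1)
  step 1: (λ.λ.λ.1) (λ.λ.0 0 1)
  step 2: λ.λ.1

Answer: SAME — A ⇓ λ.λ.1, B ⇓ λ.λ.1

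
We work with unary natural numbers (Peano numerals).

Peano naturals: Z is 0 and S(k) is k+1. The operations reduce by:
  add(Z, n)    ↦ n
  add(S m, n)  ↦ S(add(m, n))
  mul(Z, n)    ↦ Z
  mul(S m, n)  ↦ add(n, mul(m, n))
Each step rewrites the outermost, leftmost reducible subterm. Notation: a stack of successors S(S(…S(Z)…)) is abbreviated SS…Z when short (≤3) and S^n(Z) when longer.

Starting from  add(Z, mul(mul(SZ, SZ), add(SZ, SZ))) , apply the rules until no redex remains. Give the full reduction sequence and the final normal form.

Answer: normal form = SSZ  (in 12 steps)

Working:
  start: add(Z, mul(mul(SZ, SZ), add(SZ, SZ)))
  step 1: mul(mul(SZ, SZ), add(SZ, SZ))
  step 2: mul(add(SZ, mul(Z, SZ)), add(SZ, SZ))
  step 3: mul(S(add(Z, mul(Z, SZ))), add(SZ, SZ))
  step 4: add(add(SZ, SZ), mul(add(Z, mul(Z, SZ)), add(SZ, SZ)))
  step 5: add(S(add(Z, SZ)), mul(add(Z, mul(Z, SZ)), add(SZ, SZ)))
  step 6: S(add(add(Z, SZ), mul(add(Z, mul(Z, SZ)), add(SZ, SZ))))
  step 7: S(add(SZ, mul(add(Z, mul(Z, SZ)), add(SZ, SZ))))
  step 8: S(S(add(Z, mul(add(Z, mul(Z, SZ)), add(SZ, SZ)))))
  step 9: S(S(mul(add(Z, mul(Z, SZ)), add(SZ, SZ))))
  step 10: S(S(mul(mul(Z, SZ), add(SZ, SZ))))
  step 11: S(S(mul(Z, add(SZ, SZ))))
  step 12: SSZ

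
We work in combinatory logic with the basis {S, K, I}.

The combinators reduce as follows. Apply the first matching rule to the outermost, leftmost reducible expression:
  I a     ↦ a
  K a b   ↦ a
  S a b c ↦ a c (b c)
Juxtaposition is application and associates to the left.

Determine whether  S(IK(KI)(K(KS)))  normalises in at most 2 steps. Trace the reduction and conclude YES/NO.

  start: S(IK(KI)(K(KS)))
  →1  S(K(KI)(K(KS)))
  →2  S(KI)

Answer: YES — reaches normal form S(KI) in 2 ≤ 2 steps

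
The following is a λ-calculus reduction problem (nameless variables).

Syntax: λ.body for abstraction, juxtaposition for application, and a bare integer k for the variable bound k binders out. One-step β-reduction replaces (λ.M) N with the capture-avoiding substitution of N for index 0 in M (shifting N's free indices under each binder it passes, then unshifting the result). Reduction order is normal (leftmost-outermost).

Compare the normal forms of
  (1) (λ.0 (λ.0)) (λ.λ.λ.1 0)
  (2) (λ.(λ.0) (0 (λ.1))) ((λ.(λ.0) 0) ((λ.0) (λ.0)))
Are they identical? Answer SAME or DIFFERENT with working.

Answer: DIFFERENT — A ⇓ λ.λ.1 0, B ⇓ λ.λ.0

Reduction:
Term A:
  start: (λ.0 (λ.0)) (λ.λ.λ.1 0)
  [1] (λ.λ.λ.1 0) (λ.0)
  [2] λ.λ.1 0

Term B:
  start: (λ.(λ.0) (0 (λ.1))) ((λ.(λ.0) 0) ((λ.0) (λ.0)))
  [1] (λ.0) ((λ.(λ.0) 0) ((λ.0) (λ.0)) (λ.(λ.(λ.0) 0) ((λ.0) (λ.0))))
  [2] (λ.(λ.0) 0) ((λ.0) (λ.0)) (λ.(λ.(λ.0) 0) ((λ.0) (λ.0)))
  [3] (λ.0) ((λ.0) (λ.0)) (λ.(λ.(λ.0) 0) ((λ.0) (λ.0)))
  [4] (λ.0) (λ.0) (λ.(λ.(λ.0) 0) ((λ.0) (λ.0)))
  [5] (λ.0) (λ.(λ.(λ.0) 0) ((λ.0) (λ.0)))
  [6] λ.(λ.(λ.0) 0) ((λ.0) (λ.0))
  [7] λ.(λ.0) ((λ.0) (λ.0))
  [8] λ.(λ.0) (λ.0)
  [9] λ.λ.0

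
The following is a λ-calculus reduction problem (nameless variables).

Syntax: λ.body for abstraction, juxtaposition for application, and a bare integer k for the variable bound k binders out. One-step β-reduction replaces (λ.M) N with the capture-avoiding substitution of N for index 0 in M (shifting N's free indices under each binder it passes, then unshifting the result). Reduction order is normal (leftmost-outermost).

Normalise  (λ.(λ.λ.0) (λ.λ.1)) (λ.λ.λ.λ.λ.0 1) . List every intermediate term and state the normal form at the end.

Answer: normal form = λ.0  (in 2 steps)

Reduction:
  start: (λ.(λ.λ.0) (λ.λ.1)) (λ.λ.λ.λ.λ.0 1)
  [1] (λ.λ.0) (λ.λ.1)
  [2] λ.0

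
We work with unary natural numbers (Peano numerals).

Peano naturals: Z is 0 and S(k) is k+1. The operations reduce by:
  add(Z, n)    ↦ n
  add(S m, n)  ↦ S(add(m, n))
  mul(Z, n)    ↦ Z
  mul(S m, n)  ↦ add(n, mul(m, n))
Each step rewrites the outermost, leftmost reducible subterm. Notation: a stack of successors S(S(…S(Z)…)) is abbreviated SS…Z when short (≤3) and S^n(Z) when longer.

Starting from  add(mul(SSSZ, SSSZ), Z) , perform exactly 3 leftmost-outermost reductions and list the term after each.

Answer: after 3 steps: S(add(add(SSZ, mul(SSZ, SSSZ)), Z))

Derivation:
  start: add(mul(SSSZ, SSSZ), Z)
  step 1: add(add(SSSZ, mul(SSZ, SSSZ)), Z)
  step 2: add(S(add(SSZ, mul(SSZ, SSSZ))), Z)
  step 3: S(add(add(SSZ, mul(SSZ, SSSZ)), Z))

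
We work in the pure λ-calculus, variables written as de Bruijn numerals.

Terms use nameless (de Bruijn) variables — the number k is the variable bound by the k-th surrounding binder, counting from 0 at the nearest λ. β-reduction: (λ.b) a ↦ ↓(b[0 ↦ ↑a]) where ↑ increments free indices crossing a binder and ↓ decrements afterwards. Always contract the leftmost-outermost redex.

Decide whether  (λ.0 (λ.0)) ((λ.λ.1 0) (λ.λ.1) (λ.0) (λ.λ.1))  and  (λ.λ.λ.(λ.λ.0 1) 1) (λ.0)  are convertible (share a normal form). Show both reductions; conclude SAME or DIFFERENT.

Answer: DIFFERENT — A ⇓ λ.0, B ⇓ λ.λ.λ.0 2

Derivation:
Term A:
  start: (λ.0 (λ.0)) ((λ.λ.1 0) (λ.λ.1) (λ.0) (λ.λ.1))
  [1] (λ.λ.1 0) (λ.λ.1) (λ.0) (λ.λ.1) (λ.0)
  [2] (λ.(λ.λ.1) 0) (λ.0) (λ.λ.1) (λ.0)
  [3] (λ.λ.1) (λ.0) (λ.λ.1) (λ.0)
  [4] (λ.λ.0) (λ.λ.1) (λ.0)
  [5] (λ.0) (λ.0)
  [6] λ.0

Term B:
  start: (λ.λ.λ.(λ.λ.0 1) 1) (λ.0)
  [1] λ.λ.(λ.λ.0 1) 1
  [2] λ.λ.λ.0 2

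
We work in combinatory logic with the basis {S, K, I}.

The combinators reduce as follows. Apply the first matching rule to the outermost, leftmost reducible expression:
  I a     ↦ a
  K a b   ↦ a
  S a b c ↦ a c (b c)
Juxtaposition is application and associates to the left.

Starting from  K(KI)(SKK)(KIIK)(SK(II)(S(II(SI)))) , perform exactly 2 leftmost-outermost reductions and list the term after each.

  start: K(KI)(SKK)(KIIK)(SK(II)(S(II(SI))))
  [1] KI(KIIK)(SK(II)(S(II(SI))))
  [2] I(SK(II)(S(II(SI))))

Answer: after 2 steps: I(SK(II)(S(II(SI))))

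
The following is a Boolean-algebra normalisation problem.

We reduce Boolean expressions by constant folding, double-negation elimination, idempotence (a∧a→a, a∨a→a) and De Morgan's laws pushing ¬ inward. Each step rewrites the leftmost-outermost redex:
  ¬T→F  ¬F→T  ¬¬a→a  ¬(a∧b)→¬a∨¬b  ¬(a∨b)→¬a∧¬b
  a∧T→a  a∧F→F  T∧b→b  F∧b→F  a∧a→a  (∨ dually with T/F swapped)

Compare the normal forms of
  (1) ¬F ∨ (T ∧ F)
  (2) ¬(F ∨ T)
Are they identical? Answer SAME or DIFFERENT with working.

Term A:
  start: ¬F ∨ (T ∧ F)
  [1] T ∨ (T ∧ F)
  [2] T

Term B:
  start: ¬(F ∨ T)
  [1] ¬F ∧ ¬T
  [2] T ∧ ¬T
  [3] ¬T
  [4] F

Answer: DIFFERENT — A ⇓ T, B ⇓ F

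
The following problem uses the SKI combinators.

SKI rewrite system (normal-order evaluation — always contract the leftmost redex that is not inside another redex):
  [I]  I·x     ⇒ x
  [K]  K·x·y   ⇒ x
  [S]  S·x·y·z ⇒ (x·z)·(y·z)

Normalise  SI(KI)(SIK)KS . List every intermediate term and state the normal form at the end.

  start: SI(KI)(SIK)KS
  step 1: I(SIK)(KI(SIK))KS
  step 2: SIK(KI(SIK))KS
  step 3: I(KI(SIK))(K(KI(SIK)))KS
  step 4: KI(SIK)(K(KI(SIK)))KS
  step 5: I(K(KI(SIK)))KS
  step 6: K(KI(SIK))KS
  step 7: KI(SIK)S
  step 8: IS
  step 9: S

Answer: normal form = S  (in 9 steps)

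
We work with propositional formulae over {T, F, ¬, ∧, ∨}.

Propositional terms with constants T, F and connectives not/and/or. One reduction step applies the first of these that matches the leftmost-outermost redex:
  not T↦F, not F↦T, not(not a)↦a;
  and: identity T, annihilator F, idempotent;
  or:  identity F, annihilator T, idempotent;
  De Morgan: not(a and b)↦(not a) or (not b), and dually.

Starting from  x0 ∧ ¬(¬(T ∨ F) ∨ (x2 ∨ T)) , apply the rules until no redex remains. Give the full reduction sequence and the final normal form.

Answer: normal form = F  (in 8 steps)

Reduction:
  start: x0 ∧ ¬(¬(T ∨ F) ∨ (x2 ∨ T))
  →1  x0 ∧ (¬¬(T ∨ F) ∧ ¬(x2 ∨ T))
  →2  x0 ∧ ((T ∨ F) ∧ ¬(x2 ∨ T))
  →3  x0 ∧ (T ∧ ¬(x2 ∨ T))
  →4  x0 ∧ ¬(x2 ∨ T)
  →5  x0 ∧ (¬x2 ∧ ¬T)
  →6  x0 ∧ (¬x2 ∧ F)
  →7  x0 ∧ F
  →8  F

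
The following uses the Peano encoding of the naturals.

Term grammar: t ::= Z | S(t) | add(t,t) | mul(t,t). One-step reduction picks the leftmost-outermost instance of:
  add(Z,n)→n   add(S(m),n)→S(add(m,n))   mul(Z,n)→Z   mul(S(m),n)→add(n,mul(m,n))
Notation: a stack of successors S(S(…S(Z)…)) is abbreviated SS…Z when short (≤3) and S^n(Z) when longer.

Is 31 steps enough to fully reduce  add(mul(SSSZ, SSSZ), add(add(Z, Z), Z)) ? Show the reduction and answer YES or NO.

  start: add(mul(SSSZ, SSSZ), add(add(Z, Z), Z))
  [1] add(add(SSSZ, mul(SSZ, SSSZ)), add(add(Z, Z), Z))
  [2] add(S(add(SSZ, mul(SSZ, SSSZ))), add(add(Z, Z), Z))
  [3] S(add(add(SSZ, mul(SSZ, SSSZ)), add(add(Z, Z), Z)))
  [4] S(add(S(add(SZ, mul(SSZ, SSSZ))), add(add(Z, Z), Z)))
  [5] S(S(add(add(SZ, mul(SSZ, SSSZ)), add(add(Z, Z), Z))))
  [6] S(S(add(S(add(Z, mul(SSZ, SSSZ))), add(add(Z, Z), Z))))
  [7] S(S(S(add(add(Z, mul(SSZ, SSSZ)), add(add(Z, Z), Z)))))
  [8] S(S(S(add(mul(SSZ, SSSZ), add(add(Z, Z), Z)))))
  [9] S(S(S(add(add(SSSZ, mul(SZ, SSSZ)), add(add(Z, Z), Z)))))
  [10] S(S(S(add(S(add(SSZ, mul(SZ, SSSZ))), add(add(Z, Z), Z)))))
  [11] S(S(S(S(add(add(SSZ, mul(SZ, SSSZ)), add(add(Z, Z), Z))))))
  [12] S(S(S(S(add(S(add(SZ, mul(SZ, SSSZ))), add(add(Z, Z), Z))))))
  [13] S(S(S(S(S(add(add(SZ, mul(SZ, SSSZ)), add(add(Z, Z), Z)))))))
  [14] S(S(S(S(S(add(S(add(Z, mul(SZ, SSSZ))), add(add(Z, Z), Z)))))))
  [15] S(S(S(S(S(S(add(add(Z, mul(SZ, SSSZ)), add(add(Z, Z), Z))))))))
  [16] S(S(S(S(S(S(add(mul(SZ, SSSZ), add(add(Z, Z), Z))))))))
  [17] S(S(S(S(S(S(add(add(SSSZ, mul(Z, SSSZ)), add(add(Z, Z), Z))))))))
  [18] S(S(S(S(S(S(add(S(add(SSZ, mul(Z, SSSZ))), add(add(Z, Z), Z))))))))
  [19] S(S(S(S(S(S(S(add(add(SSZ, mul(Z, SSSZ)), add(add(Z, Z), Z)))))))))
  [20] S(S(S(S(S(S(S(add(S(add(SZ, mul(Z, SSSZ))), add(add(Z, Z), Z)))))))))
  [21] S(S(S(S(S(S(S(S(add(add(SZ, mul(Z, SSSZ)), add(add(Z, Z), Z))))))))))
  [22] S(S(S(S(S(S(S(S(add(S(add(Z, mul(Z, SSSZ))), add(add(Z, Z), Z))))))))))
  [23] S(S(S(S(S(S(S(S(S(add(add(Z, mul(Z, SSSZ)), add(add(Z, Z), Z)))))))))))
  [24] S(S(S(S(S(S(S(S(S(add(mul(Z, SSSZ), add(add(Z, Z), Z)))))))))))
  [25] S(S(S(S(S(S(S(S(S(add(Z, add(add(Z, Z), Z)))))))))))
  [26] S(S(S(S(S(S(S(S(S(add(add(Z, Z), Z))))))))))
  [27] S(S(S(S(S(S(S(S(S(add(Z, Z))))))))))
  [28] S^9(Z)

Answer: YES — reaches normal form S^9(Z) in 28 ≤ 31 steps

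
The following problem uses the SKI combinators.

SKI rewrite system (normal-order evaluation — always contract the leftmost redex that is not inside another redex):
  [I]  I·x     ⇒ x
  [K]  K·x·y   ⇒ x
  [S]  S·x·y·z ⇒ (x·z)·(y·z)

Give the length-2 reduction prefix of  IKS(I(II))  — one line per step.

Answer: after 2 steps: S

Reduction:
  start: IKS(I(II))
  [1] KS(I(II))
  [2] S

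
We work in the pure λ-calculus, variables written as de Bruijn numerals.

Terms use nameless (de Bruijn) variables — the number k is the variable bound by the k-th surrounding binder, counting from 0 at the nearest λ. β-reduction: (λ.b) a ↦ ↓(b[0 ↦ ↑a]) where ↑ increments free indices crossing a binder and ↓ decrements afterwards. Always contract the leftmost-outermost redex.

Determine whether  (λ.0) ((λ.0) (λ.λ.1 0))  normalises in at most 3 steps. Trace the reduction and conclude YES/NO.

Answer: YES — reaches normal form λ.λ.1 0 in 2 ≤ 3 steps

Working:
  start: (λ.0) ((λ.0) (λ.λ.1 0))
  step 1: (λ.0) (λ.λ.1 0)
  step 2: λ.λ.1 0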